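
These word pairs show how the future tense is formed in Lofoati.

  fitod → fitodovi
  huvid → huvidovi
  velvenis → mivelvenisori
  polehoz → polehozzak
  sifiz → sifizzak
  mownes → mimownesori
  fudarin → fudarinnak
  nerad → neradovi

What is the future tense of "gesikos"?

velvenis and huvid both have last vowel 'i' yet inflect differently (mivelvenisori, huvidovi), so the last vowel is not what conditions the rule; the final letter is.
"gesikos" ends in -s. The stems ending in -s (velvenis → mivelvenisori, mownes → mimownesori) add mi- … -ori around the stem.
The other patterns: stems ending in -d add -ovi; stems ending in -n or -z double the final consonant and add -ak.
So gesikos → migesikosori.

migesikosori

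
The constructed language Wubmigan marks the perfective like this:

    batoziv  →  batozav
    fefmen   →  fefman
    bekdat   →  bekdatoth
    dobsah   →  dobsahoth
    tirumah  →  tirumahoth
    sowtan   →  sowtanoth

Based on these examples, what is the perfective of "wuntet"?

sowtan and fefmen both end in -n yet inflect differently (sowtanoth, fefman), so the final letter is not what conditions the rule; the last vowel is.
"wuntet" has last vowel 'e'. The one such stem in the data (fefmen → fefman) changes the last vowel to 'a' (as does batoziv), so the same rule applies.
The other pattern: stems whose last vowel is 'a' add -oth.
So wuntet → wuntat.

wuntat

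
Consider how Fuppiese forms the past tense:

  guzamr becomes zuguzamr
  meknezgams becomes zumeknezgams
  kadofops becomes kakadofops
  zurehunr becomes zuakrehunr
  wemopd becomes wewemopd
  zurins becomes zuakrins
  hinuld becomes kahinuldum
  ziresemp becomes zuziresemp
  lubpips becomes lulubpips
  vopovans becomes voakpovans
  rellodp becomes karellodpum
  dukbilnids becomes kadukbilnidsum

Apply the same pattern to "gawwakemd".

zugawwakemd

"gawwakemd" has second-to-last letter 'm'. The stems whose second-to-last letter is 'm' (guzamr → zuguzamr, ziresemp → zuziresemp, meknezgams → zumeknezgams) add the prefix zu-.
So gawwakemd → zugawwakemd.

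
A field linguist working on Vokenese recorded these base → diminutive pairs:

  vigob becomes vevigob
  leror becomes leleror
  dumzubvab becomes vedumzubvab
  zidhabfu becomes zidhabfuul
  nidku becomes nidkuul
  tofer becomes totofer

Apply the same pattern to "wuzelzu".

wuzelzuul

leror and vigob both have last vowel 'o' yet inflect differently (leleror, vevigob), so the last vowel is not what conditions the rule; the final letter is.
"wuzelzu" ends in -u. The stems ending in -u (nidku → nidkuul, zidhabfu → zidhabfuul) add -ul.
The other patterns: stems ending in -r repeat the first consonant+vowel as a prefix; stems ending in -b add the prefix ve-.
So wuzelzu → wuzelzuul.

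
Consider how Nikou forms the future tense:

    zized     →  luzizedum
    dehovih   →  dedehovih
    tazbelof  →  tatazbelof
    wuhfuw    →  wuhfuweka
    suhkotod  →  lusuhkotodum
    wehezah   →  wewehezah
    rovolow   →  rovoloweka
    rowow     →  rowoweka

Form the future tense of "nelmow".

suhkotod and rowow both have last vowel 'o' yet inflect differently (lusuhkotodum, rowoweka), so the last vowel is not what conditions the rule; the final letter is.
"nelmow" ends in -w. The stems ending in -w (wuhfuw → wuhfuweka, rowow → rowoweka, rovolow → rovoloweka) add -eka.
The other patterns: stems ending in -d add lu- … -um around the stem; stems ending in -f or -h repeat the first consonant+vowel as a prefix.
So nelmow → nelmoweka.

nelmoweka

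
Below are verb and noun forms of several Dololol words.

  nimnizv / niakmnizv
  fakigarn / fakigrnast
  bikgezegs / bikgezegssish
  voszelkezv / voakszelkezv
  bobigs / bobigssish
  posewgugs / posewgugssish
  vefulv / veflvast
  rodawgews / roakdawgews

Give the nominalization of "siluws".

vefulv and nimnizv both end in -v yet inflect differently (veflvast, niakmnizv), so the final letter is not what conditions the rule; the second-to-last letter is.
"siluws" has second-to-last letter 'w'. The one such stem in the data (rodawgews → roakdawgews) inserts -ak- after the first vowel (as do nimnizv, voszelkezv), so the same rule applies.
The other patterns: stems whose second-to-last letter is 'g' double the final consonant and add -ish; stems whose second-to-last letter is 'l' or 'r' delete the last vowel and add -ast.
So siluws → siakluws.

siakluws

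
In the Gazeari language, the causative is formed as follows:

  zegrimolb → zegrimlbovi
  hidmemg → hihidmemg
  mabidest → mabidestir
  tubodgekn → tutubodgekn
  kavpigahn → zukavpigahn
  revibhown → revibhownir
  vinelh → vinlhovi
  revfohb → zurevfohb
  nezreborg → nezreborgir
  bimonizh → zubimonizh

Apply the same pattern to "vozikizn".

zuvozikizn

"vozikizn" has second-to-last letter 'z'. The one such stem in the data (bimonizh → zubimonizh) adds the prefix zu-, so the same rule applies.
The other patterns: stems whose second-to-last letter is 'k' or 'm' repeat the first consonant+vowel as a prefix; stems whose second-to-last letter is 'l' delete the last vowel and add -ovi; stems whose second-to-last letter is 'r', 's' or 'w' add -ir.
So vozikizn → zuvozikizn.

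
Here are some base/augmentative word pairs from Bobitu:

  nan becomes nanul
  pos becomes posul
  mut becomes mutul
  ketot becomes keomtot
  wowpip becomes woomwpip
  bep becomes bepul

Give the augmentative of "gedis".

bep and wowpip both end in -p yet inflect differently (bepul, woomwpip), so the final letter is not what conditions the rule; the number of vowels is.
"gedis" has 2 vowels. The stems with 2 vowels (wowpip → woomwpip, ketot → keomtot) insert -om- after the first vowel.
The other pattern: stems with 1 vowel add -ul.
So gedis → geomdis.

geomdis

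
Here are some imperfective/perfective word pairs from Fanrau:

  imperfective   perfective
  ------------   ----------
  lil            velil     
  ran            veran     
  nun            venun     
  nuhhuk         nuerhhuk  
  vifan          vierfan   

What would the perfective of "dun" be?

vedun

ran and vifan both end in -n yet inflect differently (veran, vierfan), so the final letter is not what conditions the rule; the number of vowels is.
"dun" has 1 vowel. The stems with 1 vowel (lil → velil, ran → veran, nun → venun) add the prefix ve-.
So dun → vedun.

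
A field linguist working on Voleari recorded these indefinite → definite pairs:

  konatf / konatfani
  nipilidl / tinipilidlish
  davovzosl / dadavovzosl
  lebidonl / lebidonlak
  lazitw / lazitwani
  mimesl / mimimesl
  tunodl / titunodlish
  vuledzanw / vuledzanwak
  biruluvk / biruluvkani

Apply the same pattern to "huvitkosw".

"huvitkosw" has second-to-last letter 's'. The stems whose second-to-last letter is 's' (mimesl → mimimesl, davovzosl → dadavovzosl) repeat the first consonant+vowel as a prefix.
So huvitkosw → huhuvitkosw.

huhuvitkosw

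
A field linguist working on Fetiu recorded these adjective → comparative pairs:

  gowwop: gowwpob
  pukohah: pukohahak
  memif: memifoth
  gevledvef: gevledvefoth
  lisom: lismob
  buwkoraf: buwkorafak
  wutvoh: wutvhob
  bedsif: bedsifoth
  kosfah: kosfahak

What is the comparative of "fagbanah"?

fagbanahak

wutvoh and kosfah both end in -h yet inflect differently (wutvhob, kosfahak), so the final letter is not what conditions the rule; the last vowel is.
"fagbanah" has last vowel 'a'. The stems whose last vowel is 'a' (kosfah → kosfahak, buwkoraf → buwkorafak, pukohah → pukohahak) add -ak.
So fagbanah → fagbanahak.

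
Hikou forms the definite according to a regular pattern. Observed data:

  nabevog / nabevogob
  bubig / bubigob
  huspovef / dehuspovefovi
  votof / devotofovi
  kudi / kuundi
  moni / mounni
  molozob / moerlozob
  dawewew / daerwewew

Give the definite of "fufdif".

defufdifovi

nabevog and votof both have last vowel 'o' yet inflect differently (nabevogob, devotofovi), so the last vowel is not what conditions the rule; the final letter is.
"fufdif" ends in -f. The stems ending in -f (huspovef → dehuspovefovi, votof → devotofovi) add de- … -ovi around the stem.
The other patterns: stems ending in -g add -ob; stems ending in -i insert -un- after the first vowel; stems ending in -b or -w insert -er- after the first vowel.
So fufdif → defufdifovi.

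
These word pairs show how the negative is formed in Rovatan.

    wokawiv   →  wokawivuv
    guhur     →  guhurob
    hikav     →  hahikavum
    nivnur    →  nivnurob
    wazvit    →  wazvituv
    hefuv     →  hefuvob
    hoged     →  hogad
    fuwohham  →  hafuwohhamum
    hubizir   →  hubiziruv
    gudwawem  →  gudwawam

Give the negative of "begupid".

begupiduv

hefuv and wokawiv both end in -v yet inflect differently (hefuvob, wokawivuv), so the final letter is not what conditions the rule; the last vowel is.
"begupid" has last vowel 'i'. The stems whose last vowel is 'i' (wokawiv → wokawivuv, hubizir → hubiziruv, wazvit → wazvituv) add -uv.
So begupid → begupiduv.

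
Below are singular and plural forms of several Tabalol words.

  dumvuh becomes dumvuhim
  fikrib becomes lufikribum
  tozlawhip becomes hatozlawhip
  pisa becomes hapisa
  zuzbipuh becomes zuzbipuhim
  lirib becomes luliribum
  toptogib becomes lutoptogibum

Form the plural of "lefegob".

lulefegobum

lirib and tozlawhip both have last vowel 'i' yet inflect differently (luliribum, hatozlawhip), so the last vowel is not what conditions the rule; the final letter is.
"lefegob" ends in -b. The stems ending in -b (lirib → luliribum, fikrib → lufikribum, toptogib → lutoptogibum) add lu- … -um around the stem.
The other patterns: stems ending in -h add -im; stems ending in -a or -p add the prefix ha-.
So lefegob → lulefegobum.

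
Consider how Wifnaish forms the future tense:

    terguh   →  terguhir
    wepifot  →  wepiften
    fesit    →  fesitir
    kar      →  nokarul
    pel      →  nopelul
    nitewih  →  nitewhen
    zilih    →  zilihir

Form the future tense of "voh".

novohul

"voh" has 1 vowel. The stems with 1 vowel (kar → nokarul, pel → nopelul) add no- … -ul around the stem.
So voh → novohul.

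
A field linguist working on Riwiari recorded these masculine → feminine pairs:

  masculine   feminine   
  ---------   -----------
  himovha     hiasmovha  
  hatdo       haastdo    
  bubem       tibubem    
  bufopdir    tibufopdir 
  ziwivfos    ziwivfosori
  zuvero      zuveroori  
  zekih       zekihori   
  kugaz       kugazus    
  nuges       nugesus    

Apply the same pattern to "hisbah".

hatdo and zuvero both end in -o yet inflect differently (haastdo, zuveroori), so the final letter is not what conditions the rule; the first letter is.
"hisbah" begins with h-. The stems beginning with h- (himovha → hiasmovha, hatdo → haastdo) insert -as- after the first vowel.
So hisbah → hiassbah.

hiassbah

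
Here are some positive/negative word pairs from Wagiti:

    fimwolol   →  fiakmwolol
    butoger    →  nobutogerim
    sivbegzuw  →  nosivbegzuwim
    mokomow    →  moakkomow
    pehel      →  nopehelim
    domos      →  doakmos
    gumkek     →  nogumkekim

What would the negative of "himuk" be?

nohimukim

fimwolol and pehel both end in -l yet inflect differently (fiakmwolol, nopehelim), so the final letter is not what conditions the rule; the last vowel is.
"himuk" has last vowel 'u'. The one such stem in the data (sivbegzuw → nosivbegzuwim) adds no- … -im around the stem, so the same rule applies.
The other pattern: stems whose last vowel is 'o' insert -ak- after the first vowel.
So himuk → nohimukim.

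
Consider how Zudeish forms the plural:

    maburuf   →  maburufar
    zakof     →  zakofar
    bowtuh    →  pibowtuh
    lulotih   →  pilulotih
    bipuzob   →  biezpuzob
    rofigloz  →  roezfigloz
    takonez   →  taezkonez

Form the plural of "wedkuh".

piwedkuh

"wedkuh" ends in -h. The stems ending in -h (bowtuh → pibowtuh, lulotih → pilulotih) add the prefix pi-.
So wedkuh → piwedkuh.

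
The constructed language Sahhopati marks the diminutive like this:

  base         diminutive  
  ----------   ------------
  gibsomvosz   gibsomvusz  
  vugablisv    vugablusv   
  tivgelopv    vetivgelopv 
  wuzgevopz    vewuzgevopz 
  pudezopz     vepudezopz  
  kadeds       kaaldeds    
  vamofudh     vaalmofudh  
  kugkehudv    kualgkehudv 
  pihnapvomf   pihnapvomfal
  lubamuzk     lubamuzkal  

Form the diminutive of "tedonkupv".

vugablisv and tivgelopv both end in -v yet inflect differently (vugablusv, vetivgelopv), so the final letter is not what conditions the rule; the second-to-last letter is.
"tedonkupv" has second-to-last letter 'p'. The stems whose second-to-last letter is 'p' (tivgelopv → vetivgelopv, wuzgevopz → vewuzgevopz, pudezopz → vepudezopz) add the prefix ve-.
The other patterns: stems whose second-to-last letter is 's' change the last vowel to 'u'; stems whose second-to-last letter is 'd' insert -al- after the first vowel; stems whose second-to-last letter is 'm' or 'z' add -al.
So tedonkupv → vetedonkupv.

vetedonkupv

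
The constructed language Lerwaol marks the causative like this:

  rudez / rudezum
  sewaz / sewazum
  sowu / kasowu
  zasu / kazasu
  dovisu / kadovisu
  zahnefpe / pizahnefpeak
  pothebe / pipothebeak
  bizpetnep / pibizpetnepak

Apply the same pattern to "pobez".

pobezum

"pobez" ends in -z. The stems ending in -z (rudez → rudezum, sewaz → sewazum) add -um.
The other patterns: stems ending in -u add the prefix ka-; stems ending in -e or -p add pi- … -ak around the stem.
So pobez → pobezum.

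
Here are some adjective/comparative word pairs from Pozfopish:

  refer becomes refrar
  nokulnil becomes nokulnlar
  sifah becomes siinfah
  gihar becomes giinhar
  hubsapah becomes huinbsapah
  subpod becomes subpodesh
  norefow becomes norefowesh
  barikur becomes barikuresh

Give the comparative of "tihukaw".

refer and gihar both end in -r yet inflect differently (refrar, giinhar), so the final letter is not what conditions the rule; the last vowel is.
"tihukaw" has last vowel 'a'. The stems whose last vowel is 'a' (sifah → siinfah, gihar → giinhar, hubsapah → huinbsapah) insert -in- after the first vowel.
So tihukaw → tiinhukaw.

tiinhukaw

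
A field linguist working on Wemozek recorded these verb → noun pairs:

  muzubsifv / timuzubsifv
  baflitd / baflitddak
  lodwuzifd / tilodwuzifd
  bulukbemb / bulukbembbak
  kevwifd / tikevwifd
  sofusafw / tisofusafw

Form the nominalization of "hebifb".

lodwuzifd and baflitd both end in -d yet inflect differently (tilodwuzifd, baflitddak), so the final letter is not what conditions the rule; the second-to-last letter is.
"hebifb" has second-to-last letter 'f'. The stems whose second-to-last letter is 'f' (muzubsifv → timuzubsifv, sofusafw → tisofusafw, lodwuzifd → tilodwuzifd) add the prefix ti-.
The other pattern: stems whose second-to-last letter is 'm' or 't' double the final consonant and add -ak.
So hebifb → tihebifb.

tihebifb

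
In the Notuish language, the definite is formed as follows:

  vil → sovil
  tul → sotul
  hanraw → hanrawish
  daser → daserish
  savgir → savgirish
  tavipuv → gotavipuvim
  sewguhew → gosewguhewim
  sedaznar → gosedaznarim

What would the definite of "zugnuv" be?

zugnuvish

"zugnuv" has 2 vowels. The stems with 2 vowels (hanraw → hanrawish, daser → daserish, savgir → savgirish) add -ish.
The other patterns: stems with 1 vowel add the prefix so-; stems with 3 vowels add go- … -im around the stem.
So zugnuv → zugnuvish.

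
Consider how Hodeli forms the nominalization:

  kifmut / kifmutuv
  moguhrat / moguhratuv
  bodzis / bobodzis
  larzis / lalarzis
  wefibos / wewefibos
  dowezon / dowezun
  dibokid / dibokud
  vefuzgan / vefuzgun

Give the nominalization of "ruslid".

ruslud

"ruslid" ends in -d. The one such stem in the data (dibokid → dibokud) changes the last vowel to 'u' (as do dowezon, vefuzgan), so the same rule applies.
So ruslid → ruslud.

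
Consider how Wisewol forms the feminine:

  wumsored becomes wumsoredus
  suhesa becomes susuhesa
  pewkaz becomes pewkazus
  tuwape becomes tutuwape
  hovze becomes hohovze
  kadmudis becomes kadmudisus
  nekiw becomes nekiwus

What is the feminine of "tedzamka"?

wumsored and tuwape both have last vowel 'e' yet inflect differently (wumsoredus, tutuwape), so the last vowel is not what conditions the rule; whether the stem ends in a vowel or a consonant is.
"tedzamka" ends in a vowel. The stems ending in a vowel (tuwape → tutuwape, hovze → hohovze, suhesa → susuhesa) repeat the first consonant+vowel as a prefix.
So tedzamka → tetedzamka.

tetedzamka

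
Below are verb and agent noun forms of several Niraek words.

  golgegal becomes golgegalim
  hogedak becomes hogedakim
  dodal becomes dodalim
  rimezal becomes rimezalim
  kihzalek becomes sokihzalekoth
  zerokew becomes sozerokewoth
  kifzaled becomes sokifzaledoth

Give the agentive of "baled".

sobaledoth

"baled" has last vowel 'e'. The stems whose last vowel is 'e' (kihzalek → sokihzalekoth, zerokew → sozerokewoth, kifzaled → sokifzaledoth) add so- … -oth around the stem.
So baled → sobaledoth.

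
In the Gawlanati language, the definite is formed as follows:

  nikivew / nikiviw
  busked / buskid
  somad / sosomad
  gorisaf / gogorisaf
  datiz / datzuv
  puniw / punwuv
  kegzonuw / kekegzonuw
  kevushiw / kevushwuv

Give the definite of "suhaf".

"suhaf" has last vowel 'a'. The stems whose last vowel is 'a' (somad → sosomad, gorisaf → gogorisaf) repeat the first consonant+vowel as a prefix.
The other patterns: stems whose last vowel is 'i' delete the last vowel and add -uv; stems whose last vowel is 'e' change the last vowel to 'i'.
So suhaf → susuhaf.

susuhaf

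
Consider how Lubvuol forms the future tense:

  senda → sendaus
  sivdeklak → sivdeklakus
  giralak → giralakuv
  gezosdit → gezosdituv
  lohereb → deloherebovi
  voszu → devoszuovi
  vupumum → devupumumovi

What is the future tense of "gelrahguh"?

sivdeklak and giralak both end in -k yet inflect differently (sivdeklakus, giralakuv), so the final letter is not what conditions the rule; the first letter is.
"gelrahguh" begins with g-. The stems beginning with g- (giralak → giralakuv, gezosdit → gezosdituv) add -uv.
So gelrahguh → gelrahguhuv.

gelrahguhuv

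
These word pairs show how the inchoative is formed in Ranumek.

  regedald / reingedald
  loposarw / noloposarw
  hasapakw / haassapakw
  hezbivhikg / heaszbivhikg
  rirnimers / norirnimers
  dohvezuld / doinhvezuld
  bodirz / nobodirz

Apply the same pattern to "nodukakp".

noasdukakp

"nodukakp" has second-to-last letter 'k'. The stems whose second-to-last letter is 'k' (hezbivhikg → heaszbivhikg, hasapakw → haassapakw) insert -as- after the first vowel.
The other patterns: stems whose second-to-last letter is 'r' add the prefix no-; stems whose second-to-last letter is 'l' insert -in- after the first vowel.
So nodukakp → noasdukakp.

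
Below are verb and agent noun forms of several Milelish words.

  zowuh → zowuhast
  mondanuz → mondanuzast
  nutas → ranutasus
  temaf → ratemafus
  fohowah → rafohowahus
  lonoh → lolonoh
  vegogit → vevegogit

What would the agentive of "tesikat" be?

"tesikat" has last vowel 'a'. The stems whose last vowel is 'a' (nutas → ranutasus, temaf → ratemafus, fohowah → rafohowahus) add ra- … -us around the stem.
So tesikat → ratesikatus.

ratesikatus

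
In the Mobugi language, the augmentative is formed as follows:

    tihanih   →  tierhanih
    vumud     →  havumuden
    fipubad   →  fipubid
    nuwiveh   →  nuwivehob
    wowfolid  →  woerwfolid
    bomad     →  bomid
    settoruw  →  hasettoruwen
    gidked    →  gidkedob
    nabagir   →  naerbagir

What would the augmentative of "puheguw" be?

hapuheguwen

gidked and vumud both end in -d yet inflect differently (gidkedob, havumuden), so the final letter is not what conditions the rule; the last vowel is.
"puheguw" has last vowel 'u'. The stems whose last vowel is 'u' (settoruw → hasettoruwen, vumud → havumuden) add ha- … -en around the stem.
So puheguw → hapuheguwen.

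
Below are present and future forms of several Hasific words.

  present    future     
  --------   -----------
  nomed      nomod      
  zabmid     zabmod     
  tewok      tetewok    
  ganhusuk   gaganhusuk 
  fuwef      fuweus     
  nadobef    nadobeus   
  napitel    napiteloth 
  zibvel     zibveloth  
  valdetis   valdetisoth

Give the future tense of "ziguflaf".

"ziguflaf" ends in -f. The stems ending in -f (fuwef → fuweus, nadobef → nadobeus) drop the final letter and add -us.
The other patterns: stems ending in -d change the last vowel to 'o'; stems ending in -k repeat the first consonant+vowel as a prefix; stems ending in -l or -s add -oth.
So ziguflaf → ziguflaus.

ziguflaus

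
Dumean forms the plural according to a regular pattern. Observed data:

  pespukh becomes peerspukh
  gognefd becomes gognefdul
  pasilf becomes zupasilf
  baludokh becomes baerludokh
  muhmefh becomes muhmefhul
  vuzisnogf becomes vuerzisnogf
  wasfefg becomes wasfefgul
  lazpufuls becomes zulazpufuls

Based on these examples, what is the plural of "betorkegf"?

"betorkegf" has second-to-last letter 'g'. The one such stem in the data (vuzisnogf → vuerzisnogf) inserts -er- after the first vowel (as do pespukh, baludokh), so the same rule applies.
The other patterns: stems whose second-to-last letter is 'l' add the prefix zu-; stems whose second-to-last letter is 'f' add -ul.
So betorkegf → beertorkegf.

beertorkegf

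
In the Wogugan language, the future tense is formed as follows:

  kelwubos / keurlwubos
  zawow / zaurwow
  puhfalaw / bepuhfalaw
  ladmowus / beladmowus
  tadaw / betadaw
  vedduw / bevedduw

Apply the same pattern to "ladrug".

"ladrug" has last vowel 'u'. The stems whose last vowel is 'u' (ladmowus → beladmowus, vedduw → bevedduw) add the prefix be-.
So ladrug → beladrug.

beladrug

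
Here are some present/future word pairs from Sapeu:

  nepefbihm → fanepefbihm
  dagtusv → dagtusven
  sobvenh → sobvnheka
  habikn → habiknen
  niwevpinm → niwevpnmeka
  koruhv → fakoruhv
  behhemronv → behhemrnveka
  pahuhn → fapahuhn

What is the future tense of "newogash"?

koruhv and behhemronv both end in -v yet inflect differently (fakoruhv, behhemrnveka), so the final letter is not what conditions the rule; the second-to-last letter is.
"newogash" has second-to-last letter 's'. The one such stem in the data (dagtusv → dagtusven) adds -en, so the same rule applies.
The other patterns: stems whose second-to-last letter is 'h' add the prefix fa-; stems whose second-to-last letter is 'n' delete the last vowel and add -eka.
So newogash → newogashen.

newogashen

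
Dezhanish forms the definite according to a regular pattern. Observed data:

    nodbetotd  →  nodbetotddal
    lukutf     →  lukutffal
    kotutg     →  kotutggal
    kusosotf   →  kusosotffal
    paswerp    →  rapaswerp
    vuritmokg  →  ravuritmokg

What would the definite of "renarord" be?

kotutg and vuritmokg both end in -g yet inflect differently (kotutggal, ravuritmokg), so the final letter is not what conditions the rule; the second-to-last letter is.
"renarord" has second-to-last letter 'r'. The one such stem in the data (paswerp → rapaswerp) adds the prefix ra-, so the same rule applies.
The other pattern: stems whose second-to-last letter is 't' double the final consonant and add -al.
So renarord → rarenarord.

rarenarord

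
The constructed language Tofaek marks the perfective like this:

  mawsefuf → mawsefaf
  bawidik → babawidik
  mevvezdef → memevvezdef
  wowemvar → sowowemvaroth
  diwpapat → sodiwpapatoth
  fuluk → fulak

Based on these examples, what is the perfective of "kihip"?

kikihip

mawsefuf and mevvezdef both end in -f yet inflect differently (mawsefaf, memevvezdef), so the final letter is not what conditions the rule; the last vowel is.
"kihip" has last vowel 'i'. The one such stem in the data (bawidik → babawidik) repeats the first consonant+vowel as a prefix (as does mevvezdef), so the same rule applies.
So kihip → kikihip.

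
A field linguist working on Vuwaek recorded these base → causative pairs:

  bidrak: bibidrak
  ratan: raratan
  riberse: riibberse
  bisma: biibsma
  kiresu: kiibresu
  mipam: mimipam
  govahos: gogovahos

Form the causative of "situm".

ratan and bisma both have last vowel 'a' yet inflect differently (raratan, biibsma), so the last vowel is not what conditions the rule; whether the stem ends in a vowel or a consonant is.
"situm" ends in a consonant. The stems ending in a consonant (ratan → raratan, govahos → gogovahos, bidrak → bibidrak) repeat the first consonant+vowel as a prefix.
So situm → sisitum.

sisitum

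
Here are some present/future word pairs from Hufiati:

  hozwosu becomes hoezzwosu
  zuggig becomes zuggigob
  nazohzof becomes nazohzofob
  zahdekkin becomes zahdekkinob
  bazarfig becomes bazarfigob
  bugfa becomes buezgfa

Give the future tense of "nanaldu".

bazarfig and bugfa both begin with b- yet inflect differently (bazarfigob, buezgfa), so the first letter is not what conditions the rule; whether the stem ends in a vowel or a consonant is.
"nanaldu" ends in a vowel. The stems ending in a vowel (hozwosu → hoezzwosu, bugfa → buezgfa) insert -ez- after the first vowel.
The other pattern: stems ending in a consonant add -ob.
So nanaldu → naeznaldu.

naeznaldu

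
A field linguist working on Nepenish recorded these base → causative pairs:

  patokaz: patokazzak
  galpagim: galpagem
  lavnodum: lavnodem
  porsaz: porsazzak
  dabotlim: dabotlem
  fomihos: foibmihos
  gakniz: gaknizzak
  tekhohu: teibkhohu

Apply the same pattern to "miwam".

miwem

"miwam" ends in -m. The stems ending in -m (galpagim → galpagem, lavnodum → lavnodem, dabotlim → dabotlem) change the last vowel to 'e'.
The other patterns: stems ending in -z double the final consonant and add -ak; stems ending in -s or -u insert -ib- after the first vowel.
So miwam → miwem.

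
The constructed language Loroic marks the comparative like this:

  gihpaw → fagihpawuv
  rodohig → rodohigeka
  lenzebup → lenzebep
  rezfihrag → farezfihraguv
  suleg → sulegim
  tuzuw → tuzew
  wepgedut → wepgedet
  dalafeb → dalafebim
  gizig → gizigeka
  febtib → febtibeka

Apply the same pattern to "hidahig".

suleg and rezfihrag both end in -g yet inflect differently (sulegim, farezfihraguv), so the final letter is not what conditions the rule; the last vowel is.
"hidahig" has last vowel 'i'. The stems whose last vowel is 'i' (gizig → gizigeka, febtib → febtibeka, rodohig → rodohigeka) add -eka.
So hidahig → hidahigeka.

hidahigeka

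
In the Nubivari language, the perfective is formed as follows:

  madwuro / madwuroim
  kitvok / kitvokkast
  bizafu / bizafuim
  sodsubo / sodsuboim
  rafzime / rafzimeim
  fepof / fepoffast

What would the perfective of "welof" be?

weloffast

fepof and madwuro both have last vowel 'o' yet inflect differently (fepoffast, madwuroim), so the last vowel is not what conditions the rule; whether the stem ends in a vowel or a consonant is.
"welof" ends in a consonant. The stems ending in a consonant (fepof → fepoffast, kitvok → kitvokkast) double the final consonant and add -ast.
The other pattern: stems ending in a vowel add -im.
So welof → weloffast.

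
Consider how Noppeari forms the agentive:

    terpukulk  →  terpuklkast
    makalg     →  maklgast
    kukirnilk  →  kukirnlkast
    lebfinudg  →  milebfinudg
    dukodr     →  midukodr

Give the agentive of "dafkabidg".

midafkabidg

"dafkabidg" has second-to-last letter 'd'. The stems whose second-to-last letter is 'd' (lebfinudg → milebfinudg, dukodr → midukodr) add the prefix mi-.
The other pattern: stems whose second-to-last letter is 'l' delete the last vowel and add -ast.
So dafkabidg → midafkabidg.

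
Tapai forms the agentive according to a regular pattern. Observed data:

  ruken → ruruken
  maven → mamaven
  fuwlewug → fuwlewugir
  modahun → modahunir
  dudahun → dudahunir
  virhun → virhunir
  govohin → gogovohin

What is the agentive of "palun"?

virhun and maven both end in -n yet inflect differently (virhunir, mamaven), so the final letter is not what conditions the rule; the last vowel is.
"palun" has last vowel 'u'. The stems whose last vowel is 'u' (virhun → virhunir, fuwlewug → fuwlewugir, dudahun → dudahunir) add -ir.
So palun → palunir.

palunir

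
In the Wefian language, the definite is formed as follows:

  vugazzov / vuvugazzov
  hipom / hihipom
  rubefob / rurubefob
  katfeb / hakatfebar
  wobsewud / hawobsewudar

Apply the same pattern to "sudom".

susudom

rubefob and katfeb both end in -b yet inflect differently (rurubefob, hakatfebar), so the final letter is not what conditions the rule; the last vowel is.
"sudom" has last vowel 'o'. The stems whose last vowel is 'o' (vugazzov → vuvugazzov, hipom → hihipom, rubefob → rurubefob) repeat the first consonant+vowel as a prefix.
So sudom → susudom.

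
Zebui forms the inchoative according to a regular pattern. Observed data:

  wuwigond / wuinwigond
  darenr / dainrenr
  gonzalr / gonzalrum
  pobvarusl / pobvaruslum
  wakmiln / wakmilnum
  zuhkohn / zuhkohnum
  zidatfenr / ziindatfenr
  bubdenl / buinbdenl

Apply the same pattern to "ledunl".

zidatfenr and gonzalr both end in -r yet inflect differently (ziindatfenr, gonzalrum), so the final letter is not what conditions the rule; the second-to-last letter is.
"ledunl" has second-to-last letter 'n'. The stems whose second-to-last letter is 'n' (zidatfenr → ziindatfenr, wuwigond → wuinwigond, darenr → dainrenr) insert -in- after the first vowel.
So ledunl → leindunl.

leindunl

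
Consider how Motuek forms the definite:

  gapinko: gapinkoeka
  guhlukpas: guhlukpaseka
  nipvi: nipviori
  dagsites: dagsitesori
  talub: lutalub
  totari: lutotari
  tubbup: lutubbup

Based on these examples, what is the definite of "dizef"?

dizefori

"dizef" begins with d-. The one such stem in the data (dagsites → dagsitesori) adds -ori, so the same rule applies.
So dizef → dizefori.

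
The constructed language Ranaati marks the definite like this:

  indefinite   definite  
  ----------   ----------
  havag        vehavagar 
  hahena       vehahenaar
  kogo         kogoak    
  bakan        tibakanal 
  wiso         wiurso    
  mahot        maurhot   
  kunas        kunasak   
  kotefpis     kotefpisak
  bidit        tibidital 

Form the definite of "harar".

"harar" begins with h-. The stems beginning with h- (havag → vehavagar, hahena → vehahenaar) add ve- … -ar around the stem.
The other patterns: stems beginning with k- add -ak; stems beginning with b- add ti- … -al around the stem; stems beginning with m- or w- insert -ur- after the first vowel.
So harar → vehararar.

vehararar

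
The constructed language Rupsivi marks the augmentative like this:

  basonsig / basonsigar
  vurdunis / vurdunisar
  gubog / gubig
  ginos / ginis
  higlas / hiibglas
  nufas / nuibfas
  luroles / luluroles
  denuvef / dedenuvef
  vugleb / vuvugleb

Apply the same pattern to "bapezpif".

basonsig and gubog both end in -g yet inflect differently (basonsigar, gubig), so the final letter is not what conditions the rule; the last vowel is.
"bapezpif" has last vowel 'i'. The stems whose last vowel is 'i' (basonsig → basonsigar, vurdunis → vurdunisar) add -ar.
The other patterns: stems whose last vowel is 'o' change the last vowel to 'i'; stems whose last vowel is 'a' insert -ib- after the first vowel; stems whose last vowel is 'e' repeat the first consonant+vowel as a prefix.
So bapezpif → bapezpifar.

bapezpifar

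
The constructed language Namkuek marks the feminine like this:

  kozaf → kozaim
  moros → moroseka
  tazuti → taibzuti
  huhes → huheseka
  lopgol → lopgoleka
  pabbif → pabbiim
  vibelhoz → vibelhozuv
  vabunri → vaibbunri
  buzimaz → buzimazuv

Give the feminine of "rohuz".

rohuzuv

"rohuz" ends in -z. The stems ending in -z (buzimaz → buzimazuv, vibelhoz → vibelhozuv) add -uv.
The other patterns: stems ending in -f drop the final letter and add -im; stems ending in -i insert -ib- after the first vowel; stems ending in -l or -s add -eka.
So rohuz → rohuzuv.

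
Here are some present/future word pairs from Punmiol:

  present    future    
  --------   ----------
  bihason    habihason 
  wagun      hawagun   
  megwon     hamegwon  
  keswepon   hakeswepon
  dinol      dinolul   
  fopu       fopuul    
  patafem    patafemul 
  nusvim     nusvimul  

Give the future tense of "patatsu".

patatsuul

bihason and dinol both have last vowel 'o' yet inflect differently (habihason, dinolul), so the last vowel is not what conditions the rule; the final letter is.
"patatsu" ends in -u. The one such stem in the data (fopu → fopuul) adds -ul, so the same rule applies.
The other pattern: stems ending in -n add the prefix ha-.
So patatsu → patatsuul.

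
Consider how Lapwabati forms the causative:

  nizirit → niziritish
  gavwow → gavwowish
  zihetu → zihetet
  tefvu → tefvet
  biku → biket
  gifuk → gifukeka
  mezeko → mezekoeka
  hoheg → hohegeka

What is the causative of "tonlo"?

tonloeka

zihetu and gifuk both have last vowel 'u' yet inflect differently (zihetet, gifukeka), so the last vowel is not what conditions the rule; the final letter is.
"tonlo" ends in -o. The one such stem in the data (mezeko → mezekoeka) adds -eka, so the same rule applies.
The other patterns: stems ending in -t or -w add -ish; stems ending in -u drop the final letter and add -et.
So tonlo → tonloeka.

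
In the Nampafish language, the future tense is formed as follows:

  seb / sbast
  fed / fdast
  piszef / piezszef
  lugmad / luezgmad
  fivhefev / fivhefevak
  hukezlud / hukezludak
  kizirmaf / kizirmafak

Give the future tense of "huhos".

fed and lugmad both end in -d yet inflect differently (fdast, luezgmad), so the final letter is not what conditions the rule; the number of vowels is.
"huhos" has 2 vowels. The stems with 2 vowels (piszef → piezszef, lugmad → luezgmad) insert -ez- after the first vowel.
So huhos → huezhos.

huezhos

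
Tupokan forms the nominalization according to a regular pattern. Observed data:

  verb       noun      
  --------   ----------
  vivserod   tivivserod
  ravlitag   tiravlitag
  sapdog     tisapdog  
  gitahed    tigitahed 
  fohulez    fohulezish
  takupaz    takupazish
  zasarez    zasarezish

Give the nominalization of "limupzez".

takupaz and ravlitag both have last vowel 'a' yet inflect differently (takupazish, tiravlitag), so the last vowel is not what conditions the rule; the final letter is.
"limupzez" ends in -z. The stems ending in -z (zasarez → zasarezish, fohulez → fohulezish, takupaz → takupazish) add -ish.
So limupzez → limupzezish.

limupzezish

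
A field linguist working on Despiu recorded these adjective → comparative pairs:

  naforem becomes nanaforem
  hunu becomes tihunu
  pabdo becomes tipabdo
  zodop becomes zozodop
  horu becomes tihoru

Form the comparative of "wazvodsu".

tiwazvodsu

zodop and pabdo both have last vowel 'o' yet inflect differently (zozodop, tipabdo), so the last vowel is not what conditions the rule; whether the stem ends in a vowel or a consonant is.
"wazvodsu" ends in a vowel. The stems ending in a vowel (pabdo → tipabdo, horu → tihoru, hunu → tihunu) add the prefix ti-.
So wazvodsu → tiwazvodsu.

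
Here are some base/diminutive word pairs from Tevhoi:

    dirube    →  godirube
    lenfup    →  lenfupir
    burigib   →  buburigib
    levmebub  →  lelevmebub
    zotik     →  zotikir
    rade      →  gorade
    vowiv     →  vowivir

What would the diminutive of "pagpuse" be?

gopagpuse

burigib and zotik both have last vowel 'i' yet inflect differently (buburigib, zotikir), so the last vowel is not what conditions the rule; the final letter is.
"pagpuse" ends in -e. The stems ending in -e (dirube → godirube, rade → gorade) add the prefix go-.
The other patterns: stems ending in -b repeat the first consonant+vowel as a prefix; stems ending in -k, -p or -v add -ir.
So pagpuse → gopagpuse.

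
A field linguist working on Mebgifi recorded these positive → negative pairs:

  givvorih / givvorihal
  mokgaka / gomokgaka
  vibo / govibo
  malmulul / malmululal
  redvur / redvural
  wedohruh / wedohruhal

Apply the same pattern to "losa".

golosa

"losa" ends in a vowel. The stems ending in a vowel (vibo → govibo, mokgaka → gomokgaka) add the prefix go-.
So losa → golosa.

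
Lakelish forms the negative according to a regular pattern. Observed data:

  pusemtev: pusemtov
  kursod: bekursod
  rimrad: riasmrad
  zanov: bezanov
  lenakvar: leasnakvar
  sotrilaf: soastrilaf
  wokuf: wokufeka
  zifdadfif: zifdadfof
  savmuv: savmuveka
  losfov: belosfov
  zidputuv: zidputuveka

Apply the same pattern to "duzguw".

duzguweka

zidputuv and zanov both end in -v yet inflect differently (zidputuveka, bezanov), so the final letter is not what conditions the rule; the last vowel is.
"duzguw" has last vowel 'u'. The stems whose last vowel is 'u' (zidputuv → zidputuveka, savmuv → savmuveka, wokuf → wokufeka) add -eka.
The other patterns: stems whose last vowel is 'o' add the prefix be-; stems whose last vowel is 'a' insert -as- after the first vowel; stems whose last vowel is 'e' or 'i' change the last vowel to 'o'.
So duzguw → duzguweka.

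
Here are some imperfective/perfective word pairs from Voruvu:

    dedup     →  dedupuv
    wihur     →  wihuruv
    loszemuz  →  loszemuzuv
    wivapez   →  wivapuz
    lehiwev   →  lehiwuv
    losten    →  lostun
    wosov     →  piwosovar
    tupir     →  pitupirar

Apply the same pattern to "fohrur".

"fohrur" has last vowel 'u'. The stems whose last vowel is 'u' (dedup → dedupuv, wihur → wihuruv, loszemuz → loszemuzuv) add -uv.
The other patterns: stems whose last vowel is 'e' change the last vowel to 'u'; stems whose last vowel is 'i' or 'o' add pi- … -ar around the stem.
So fohrur → fohruruv.

fohruruv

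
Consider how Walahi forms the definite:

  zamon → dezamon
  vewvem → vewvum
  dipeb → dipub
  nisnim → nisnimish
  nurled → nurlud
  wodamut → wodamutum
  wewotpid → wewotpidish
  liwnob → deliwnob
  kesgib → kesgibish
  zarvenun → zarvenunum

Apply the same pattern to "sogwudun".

"sogwudun" has last vowel 'u'. The stems whose last vowel is 'u' (wodamut → wodamutum, zarvenun → zarvenunum) add -um.
The other patterns: stems whose last vowel is 'e' change the last vowel to 'u'; stems whose last vowel is 'i' add -ish; stems whose last vowel is 'o' add the prefix de-.
So sogwudun → sogwudunum.

sogwudunum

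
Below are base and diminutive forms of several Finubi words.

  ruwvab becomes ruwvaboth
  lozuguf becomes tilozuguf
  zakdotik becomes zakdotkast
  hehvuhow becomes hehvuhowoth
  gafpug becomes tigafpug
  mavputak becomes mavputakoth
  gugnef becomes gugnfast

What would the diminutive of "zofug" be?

tizofug

mavputak and zakdotik both end in -k yet inflect differently (mavputakoth, zakdotkast), so the final letter is not what conditions the rule; the last vowel is.
"zofug" has last vowel 'u'. The stems whose last vowel is 'u' (gafpug → tigafpug, lozuguf → tilozuguf) add the prefix ti-.
So zofug → tizofug.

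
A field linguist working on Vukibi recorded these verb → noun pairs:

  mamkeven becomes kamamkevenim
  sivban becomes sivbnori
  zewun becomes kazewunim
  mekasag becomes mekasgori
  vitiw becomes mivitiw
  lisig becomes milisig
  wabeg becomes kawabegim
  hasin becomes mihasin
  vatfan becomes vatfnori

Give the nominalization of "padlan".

padlnori

"padlan" has last vowel 'a'. The stems whose last vowel is 'a' (vatfan → vatfnori, mekasag → mekasgori, sivban → sivbnori) delete the last vowel and add -ori.
The other patterns: stems whose last vowel is 'i' add the prefix mi-; stems whose last vowel is 'e' or 'u' add ka- … -im around the stem.
So padlan → padlnori.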